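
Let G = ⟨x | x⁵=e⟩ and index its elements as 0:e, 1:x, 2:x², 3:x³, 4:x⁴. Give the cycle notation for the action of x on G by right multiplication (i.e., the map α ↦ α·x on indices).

(0 1 2 3 4)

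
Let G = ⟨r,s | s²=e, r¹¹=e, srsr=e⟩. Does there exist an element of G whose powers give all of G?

Every cyclic group is abelian. But r·s = rs while s·r = r¹⁰s, so r·s ≠ s·r and G is not abelian. Hence G is not cyclic.

Answer: No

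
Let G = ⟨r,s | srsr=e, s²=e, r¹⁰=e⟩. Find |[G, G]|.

G' = [G, G] is generated by all commutators. The generator-pair commutators are: [r, s] = r².
The subgroup they normally generate is {e, r², r⁴, r⁶, r⁸}, of order 5.
Check: |G/G'| = 20/5 = 4 is the order of the abelianisation.

Answer: 5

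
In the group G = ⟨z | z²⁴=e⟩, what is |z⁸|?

Compute successive powers until reaching e:
  (z⁸)¹ = z⁸, (z⁸)² = z¹⁶, (z⁸)³ = e.
The smallest positive k with (z⁸)ᵏ = e is 3.

Answer: 3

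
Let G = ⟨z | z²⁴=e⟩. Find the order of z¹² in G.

Compute successive powers until reaching e:
  (z¹²)¹ = z¹², (z¹²)² = e.
The smallest positive k with (z¹²)ᵏ = e is 2.

Answer: 2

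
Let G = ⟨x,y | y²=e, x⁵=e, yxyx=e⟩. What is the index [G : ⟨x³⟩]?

First find ord(x³) by computing successive powers:
  (x³)¹ = x³, (x³)² = x, (x³)³ = x⁴, (x³)⁴ = x², (x³)⁵ = e.
So |⟨x³⟩| = ord(x³) = 5. With |G| = 10, by Lagrange [G : ⟨x³⟩] = 10/5 = 2.

Answer: 2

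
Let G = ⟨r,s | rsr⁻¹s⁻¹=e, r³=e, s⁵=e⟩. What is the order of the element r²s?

Compute successive powers until reaching e:
  (r²s)¹ = r²s, (r²s)² = rs², (r²s)³ = s³, (r²s)⁴ = r²s⁴, (r²s)⁵ = r, (r²s)⁶ = s, (r²s)⁷ = r²s², (r²s)⁸ = rs³, (r²s)⁹ = s⁴, (r²s)¹⁰ = r², (r²s)¹¹ = rs, (r²s)¹² = s², (r²s)¹³ = r²s³, (r²s)¹⁴ = rs⁴, (r²s)¹⁵ = e.
The smallest positive k with (r²s)ᵏ = e is 15.

Answer: 15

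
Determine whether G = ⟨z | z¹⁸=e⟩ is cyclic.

|G| = 18. The element z has order 18 (its powers give 18 distinct elements), so ⟨z⟩ = G and G is cyclic.

Answer: Yes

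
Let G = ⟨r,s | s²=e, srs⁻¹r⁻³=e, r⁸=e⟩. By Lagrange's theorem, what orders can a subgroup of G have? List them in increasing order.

|G| = 16 = 2⁴. By Lagrange's theorem the order of any subgroup divides 16; the divisors of 16 are 1, 2, 4, 8, 16.

Answer: 1, 2, 4, 8, 16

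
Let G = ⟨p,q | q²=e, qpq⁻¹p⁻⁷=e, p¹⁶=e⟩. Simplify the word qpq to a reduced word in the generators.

Multiply left to right, reducing at each step:
  q · p = p⁷q
  (p⁷q) · q = p⁷

Answer: p⁷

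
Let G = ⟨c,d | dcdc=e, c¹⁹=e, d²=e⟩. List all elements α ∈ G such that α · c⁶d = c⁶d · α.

⟨c⁶d⟩ ⊆ C_G(c⁶d) since powers of c⁶d commute with c⁶d; so |C_G(c⁶d)| ≥ |⟨c⁶d⟩| = 2.
By orbit–stabilizer, |C_G(c⁶d)| = |G| / |conj. class of c⁶d| = 38 / 19 = 2.
The 2 elements commuting with c⁶d are {e, c⁶d}.

Answer: {e, c⁶d}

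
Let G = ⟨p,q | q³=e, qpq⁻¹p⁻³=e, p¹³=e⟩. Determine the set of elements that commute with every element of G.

An element z ∈ Z(G) iff z commutes with every generator.
For example e is central: e·p = p = p·e; e·q = q = q·e.
Whereas p ∉ Z(G) since p·q = pq ≠ p³q = q·p.
Checking each of the 39 elements this way gives Z(G) = {e}, of order 1.

Answer: {e}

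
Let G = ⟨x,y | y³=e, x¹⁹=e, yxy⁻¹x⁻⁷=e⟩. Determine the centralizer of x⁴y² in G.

⟨x⁴y²⟩ ⊆ C_G(x⁴y²) since powers of x⁴y² commute with x⁴y²; so |C_G(x⁴y²)| ≥ |⟨x⁴y²⟩| = 3.
By orbit–stabilizer, |C_G(x⁴y²)| = |G| / |conj. class of x⁴y²| = 57 / 19 = 3.
The 3 elements commuting with x⁴y² are {e, x¹⁰y, x⁴y²}.

Answer: {e, x¹⁰y, x⁴y²}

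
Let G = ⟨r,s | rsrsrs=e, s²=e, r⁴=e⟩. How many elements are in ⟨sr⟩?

|⟨sr⟩| equals the order of sr. Compute successive powers until reaching e:
  (sr)¹ = sr, (sr)² = r³s, (sr)³ = e.
The smallest positive k with (sr)ᵏ = e is 3, so |⟨sr⟩| = 3.

Answer: 3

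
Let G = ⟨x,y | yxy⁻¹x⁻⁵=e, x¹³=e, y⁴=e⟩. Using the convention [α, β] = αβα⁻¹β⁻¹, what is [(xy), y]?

[(xy), y] = (xy)·y·(xy)⁻¹·y⁻¹.
  (xy) · y = xy²
  (xy²) · (x⁵y³) = x⁹y
  (x⁹y) · (y³) = x⁹

Answer: x⁹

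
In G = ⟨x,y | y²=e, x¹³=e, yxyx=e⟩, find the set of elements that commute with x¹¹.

⟨x¹¹⟩ ⊆ C_G(x¹¹) since powers of x¹¹ commute with x¹¹; so |C_G(x¹¹)| ≥ |⟨x¹¹⟩| = 13.
By orbit–stabilizer, |C_G(x¹¹)| = |G| / |conj. class of x¹¹| = 26 / 2 = 13.
The 13 elements commuting with x¹¹ are {e, x, x², x³, x⁴, x⁵, x⁶, x⁷, x⁸, x⁹, x¹⁰, x¹¹, x¹²}.

Answer: {e, x, x², x³, x⁴, x⁵, x⁶, x⁷, x⁸, x⁹, x¹⁰, x¹¹, x¹²}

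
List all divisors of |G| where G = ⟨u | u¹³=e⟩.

|G| = 13 = 13. By Lagrange's theorem the order of any subgroup divides 13; the divisors of 13 are 1, 13.

Answer: 1, 13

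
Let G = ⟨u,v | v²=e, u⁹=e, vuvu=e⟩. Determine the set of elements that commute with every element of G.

An element z ∈ Z(G) iff z commutes with every generator.
For example e is central: e·u = u = u·e; e·v = v = v·e.
Whereas u ∉ Z(G) since u·v = uv ≠ u⁸v = v·u.
Checking each of the 18 elements this way gives Z(G) = {e}, of order 1.

Answer: {e}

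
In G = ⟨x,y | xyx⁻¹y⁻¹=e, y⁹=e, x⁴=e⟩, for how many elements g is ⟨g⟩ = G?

G is cyclic of order 36. An element generates G iff its order is 36, and a cyclic group of order 36 has exactly φ(36) = 12 such elements.

Answer: 12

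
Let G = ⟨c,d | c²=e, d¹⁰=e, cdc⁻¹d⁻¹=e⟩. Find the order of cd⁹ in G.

Compute successive powers until reaching e:
  (cd⁹)¹ = cd⁹, (cd⁹)² = d⁸, (cd⁹)³ = cd⁷, (cd⁹)⁴ = d⁶, (cd⁹)⁵ = cd⁵, (cd⁹)⁶ = d⁴, (cd⁹)⁷ = cd³, (cd⁹)⁸ = d², (cd⁹)⁹ = cd, (cd⁹)¹⁰ = e.
The smallest positive k with (cd⁹)ᵏ = e is 10.

Answer: 10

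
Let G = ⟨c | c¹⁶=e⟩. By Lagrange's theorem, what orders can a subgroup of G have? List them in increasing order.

|G| = 16 = 2⁴. By Lagrange's theorem the order of any subgroup divides 16; the divisors of 16 are 1, 2, 4, 8, 16.

Answer: 1, 2, 4, 8, 16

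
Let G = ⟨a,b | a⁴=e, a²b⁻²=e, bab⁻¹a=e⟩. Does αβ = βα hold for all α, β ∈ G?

a·b = ab but b·a = ab⁻¹, so a·b ≠ b·a and G is not abelian.

Answer: No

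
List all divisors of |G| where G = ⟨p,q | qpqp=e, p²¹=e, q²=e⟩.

|G| = 42 = 2 · 3 · 7. By Lagrange's theorem the order of any subgroup divides 42; the divisors of 42 are 1, 2, 3, 6, 7, 14, 21, 42.

Answer: 1, 2, 3, 6, 7, 14, 21, 42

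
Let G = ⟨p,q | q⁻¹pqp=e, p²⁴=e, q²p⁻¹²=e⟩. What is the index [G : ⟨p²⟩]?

First find ord(p²) by computing successive powers:
  (p²)¹ = p², (p²)² = p⁴, (p²)³ = p⁶, (p²)⁴ = p⁸, (p²)⁵ = p¹⁰, (p²)⁶ = p¹², (p²)⁷ = p¹⁴, (p²)⁸ = p¹⁶, (p²)⁹ = p¹⁸, (p²)¹⁰ = p²⁰, (p²)¹¹ = p²², (p²)¹² = e.
So |⟨p²⟩| = ord(p²) = 12. With |G| = 48, by Lagrange [G : ⟨p²⟩] = 48/12 = 4.

Answer: 4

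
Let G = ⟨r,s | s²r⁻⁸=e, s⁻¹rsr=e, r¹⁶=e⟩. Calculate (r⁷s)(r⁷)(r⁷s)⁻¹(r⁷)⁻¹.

[(r⁷s), (r⁷)] = (r⁷s)·(r⁷)·(r⁷s)⁻¹·(r⁷)⁻¹.
  (r⁷s) · (r⁷) = s
  s · (r⁷s⁻¹) = r⁹
  (r⁹) · (r⁹) = r²

Answer: r²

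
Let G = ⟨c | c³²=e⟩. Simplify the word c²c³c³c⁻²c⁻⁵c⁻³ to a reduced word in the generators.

Multiply left to right, reducing at each step:
  (c²) · c³ = c⁵
  (c⁵) · c³ = c⁸
  (c⁸) · c⁻² = c⁶
  (c⁶) · c⁻⁵ = c
  c · c⁻³ = c³⁰

Answer: c³⁰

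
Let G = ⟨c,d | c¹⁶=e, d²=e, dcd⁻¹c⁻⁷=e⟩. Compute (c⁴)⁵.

Compute successive powers of (c⁴), reducing at each step:
  (c⁴)²: (c⁴) · c⁴ = c⁸
  (c⁴)³: (c⁸) · c⁴ = c¹²
  (c⁴)⁴: (c¹²) · c⁴ = e
  (c⁴)⁵: e · c⁴ = c⁴

Answer: c⁴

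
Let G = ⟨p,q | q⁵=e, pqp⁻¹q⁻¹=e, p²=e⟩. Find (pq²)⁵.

Compute successive powers of (pq²), reducing at each step:
  (pq²)²: (pq²) · p = q²;   (q²) · q² = q⁴
  (pq²)³: (q⁴) · p = pq⁴;   (pq⁴) · q² = pq
  (pq²)⁴: (pq) · p = q;   q · q² = q³
  (pq²)⁵: (q³) · p = pq³;   (pq³) · q² = p

Answer: p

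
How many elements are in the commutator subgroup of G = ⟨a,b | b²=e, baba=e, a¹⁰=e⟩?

G' = [G, G] is generated by all commutators. The generator-pair commutators are: [a, b] = a².
The subgroup they normally generate is {e, a², a⁴, a⁶, a⁸}, of order 5.
Check: |G/G'| = 20/5 = 4 is the order of the abelianisation.

Answer: 5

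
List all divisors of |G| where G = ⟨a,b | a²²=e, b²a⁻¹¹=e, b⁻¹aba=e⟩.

|G| = 44 = 2² · 11. By Lagrange's theorem the order of any subgroup divides 44; the divisors of 44 are 1, 2, 4, 11, 22, 44.

Answer: 1, 2, 4, 11, 22, 44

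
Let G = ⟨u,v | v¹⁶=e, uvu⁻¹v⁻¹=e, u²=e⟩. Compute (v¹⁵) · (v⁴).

Compute (v¹⁵) · (v⁴) by multiplying left to right and reducing via the relations at each step:
  (v¹⁵) · v⁴ = v³

Answer: v³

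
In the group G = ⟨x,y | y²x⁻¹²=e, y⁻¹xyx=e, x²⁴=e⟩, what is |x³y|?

Compute successive powers until reaching e:
  (x³y)¹ = x³y, (x³y)² = x¹², (x³y)³ = x³y⁻¹, (x³y)⁴ = e.
The smallest positive k with (x³y)ᵏ = e is 4.

Answer: 4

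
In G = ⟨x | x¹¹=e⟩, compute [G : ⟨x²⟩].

First find ord(x²) by computing successive powers:
  (x²)¹ = x², (x²)² = x⁴, (x²)³ = x⁶, (x²)⁴ = x⁸, (x²)⁵ = x¹⁰, (x²)⁶ = x, (x²)⁷ = x³, (x²)⁸ = x⁵, (x²)⁹ = x⁷, (x²)¹⁰ = x⁹, (x²)¹¹ = e.
So |⟨x²⟩| = ord(x²) = 11. With |G| = 11, by Lagrange [G : ⟨x²⟩] = 11/11 = 1.

Answer: 1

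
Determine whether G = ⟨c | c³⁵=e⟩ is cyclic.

|G| = 35. The element c has order 35 (its powers give 35 distinct elements), so ⟨c⟩ = G and G is cyclic.

Answer: Yes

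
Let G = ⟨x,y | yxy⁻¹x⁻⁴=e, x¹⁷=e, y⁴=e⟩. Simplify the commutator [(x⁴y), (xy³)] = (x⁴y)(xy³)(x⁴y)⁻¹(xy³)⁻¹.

[(x⁴y), (xy³)] = (x⁴y)·(xy³)·(x⁴y)⁻¹·(xy³)⁻¹.
  (x⁴y) · (xy³) = x⁸
  (x⁸) · (x¹⁶y³) = x⁷y³
  (x⁷y³) · (x¹³y) = x⁶

Answer: x⁶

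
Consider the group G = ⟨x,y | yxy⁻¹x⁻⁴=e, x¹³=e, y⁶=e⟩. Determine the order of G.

Enumerate words in the generators, reducing via the relations: the distinct elements are
  {e, x, y, xy, x², x³, x⁴, x⁵, x⁶, x⁷, x⁸, x⁹, y², y³, y⁴, y⁵, xy², xy³, xy⁴, xy⁵, x²y, x³y, x¹², x¹¹, x¹⁰, x⁴y, x⁵y, x⁶y, x⁷y, x⁸y, x⁹y, x²y², x²y³, x²y⁴, x²y⁵, x³y², x³y³, x³y⁴, x³y⁵, x¹²y, x¹¹y, x¹⁰y, x⁴y², x⁴y³, x⁴y⁴, x⁴y⁵, x⁵y², x⁵y³, x⁵y⁴, x⁵y⁵, x⁶y², x⁶y³, x⁶y⁴, x⁶y⁵, x⁷y², x⁷y³, x⁷y⁴, x⁷y⁵, x⁸y², x⁸y³, x⁸y⁴, x⁸y⁵, x⁹y², x⁹y³, x⁹y⁴, x⁹y⁵, x¹²y², x¹²y³, x¹²y⁴, x¹²y⁵, x¹¹y², x¹¹y³, x¹¹y⁴, x¹¹y⁵, x¹⁰y², x¹⁰y³, x¹⁰y⁴, x¹⁰y⁵}.
No further products give new elements, so |G| = 78.

Answer: 78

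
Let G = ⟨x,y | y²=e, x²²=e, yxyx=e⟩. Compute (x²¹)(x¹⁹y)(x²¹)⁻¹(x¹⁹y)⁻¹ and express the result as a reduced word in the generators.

[(x²¹), (x¹⁹y)] = (x²¹)·(x¹⁹y)·(x²¹)⁻¹·(x¹⁹y)⁻¹.
  (x²¹) · (x¹⁹y) = x¹⁸y
  (x¹⁸y) · x = x¹⁷y
  (x¹⁷y) · (x¹⁹y) = x²⁰

Answer: x²⁰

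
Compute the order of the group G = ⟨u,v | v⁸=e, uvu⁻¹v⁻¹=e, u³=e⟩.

Enumerate words in the generators, reducing via the relations: the distinct elements are
  {e, u, v, uv, u², v², v³, v⁴, v⁵, v⁶, v⁷, uv², uv³, uv⁴, uv⁵, uv⁶, uv⁷, u²v, u²v², u²v³, u²v⁴, u²v⁵, u²v⁶, u²v⁷}.
No further products give new elements, so |G| = 24.

Answer: 24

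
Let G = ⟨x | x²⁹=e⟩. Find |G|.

G is generated by a single element, so G is cyclic. The relator gives x²⁹ = e and no smaller power is forced to be e, so the 29 powers {e, x, x², x³, x⁴, x⁵, x⁶, x⁷, x⁸, x⁹, x²², x²³, x²¹, x²⁰, x²⁴, x²⁵, x²⁶, x²⁷, x²⁸, x¹², x¹³, x¹¹, x¹⁰, x¹⁴, x¹⁵, x¹⁶, x¹⁷, x¹⁸, x¹⁹} are distinct. Hence |G| = 29.

Answer: 29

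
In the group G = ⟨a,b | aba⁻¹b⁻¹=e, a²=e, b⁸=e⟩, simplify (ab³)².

Compute successive powers of (ab³), reducing at each step:
  (ab³)²: (ab³) · a = b³;   (b³) · b³ = b⁶

Answer: b⁶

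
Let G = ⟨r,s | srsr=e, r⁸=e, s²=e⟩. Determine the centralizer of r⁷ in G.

⟨r⁷⟩ ⊆ C_G(r⁷) since powers of r⁷ commute with r⁷; so |C_G(r⁷)| ≥ |⟨r⁷⟩| = 8.
By orbit–stabilizer, |C_G(r⁷)| = |G| / |conj. class of r⁷| = 16 / 2 = 8.
The 8 elements commuting with r⁷ are {e, r, r², r³, r⁴, r⁵, r⁶, r⁷}.

Answer: {e, r, r², r³, r⁴, r⁵, r⁶, r⁷}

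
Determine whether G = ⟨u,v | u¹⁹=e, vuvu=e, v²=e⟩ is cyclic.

Every cyclic group is abelian. But u·v = uv while v·u = u¹⁸v, so u·v ≠ v·u and G is not abelian. Hence G is not cyclic.

Answer: No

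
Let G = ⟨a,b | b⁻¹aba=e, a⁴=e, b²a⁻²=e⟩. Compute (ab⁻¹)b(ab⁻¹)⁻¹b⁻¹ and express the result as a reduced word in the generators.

[(ab⁻¹), b] = (ab⁻¹)·b·(ab⁻¹)⁻¹·b⁻¹.
  (ab⁻¹) · b = a
  a · (ab) = b⁻¹
  (b⁻¹) · (b⁻¹) = a²

Answer: a²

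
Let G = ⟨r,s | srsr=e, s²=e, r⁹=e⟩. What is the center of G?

An element z ∈ Z(G) iff z commutes with every generator.
For example e is central: e·r = r = r·e; e·s = s = s·e.
Whereas r ∉ Z(G) since r·s = rs ≠ r⁸s = s·r.
Checking each of the 18 elements this way gives Z(G) = {e}, of order 1.

Answer: {e}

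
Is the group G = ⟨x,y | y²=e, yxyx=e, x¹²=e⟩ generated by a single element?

Every cyclic group is abelian. But x·y = xy while y·x = x¹¹y, so x·y ≠ y·x and G is not abelian. Hence G is not cyclic.

Answer: No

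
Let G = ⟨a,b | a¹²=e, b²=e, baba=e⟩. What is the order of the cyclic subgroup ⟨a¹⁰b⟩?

|⟨a¹⁰b⟩| equals the order of a¹⁰b. Compute successive powers until reaching e:
  (a¹⁰b)¹ = a¹⁰b, (a¹⁰b)² = e.
The smallest positive k with (a¹⁰b)ᵏ = e is 2, so |⟨a¹⁰b⟩| = 2.

Answer: 2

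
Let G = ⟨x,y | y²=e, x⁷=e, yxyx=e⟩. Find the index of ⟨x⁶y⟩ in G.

First find ord(x⁶y) by computing successive powers:
  (x⁶y)¹ = x⁶y, (x⁶y)² = e.
So |⟨x⁶y⟩| = ord(x⁶y) = 2. With |G| = 14, by Lagrange [G : ⟨x⁶y⟩] = 14/2 = 7.

Answer: 7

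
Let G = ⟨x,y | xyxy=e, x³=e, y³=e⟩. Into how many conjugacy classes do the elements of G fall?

The conjugacy classes (representative and size) are:
  [e] (size 1), [yx²] (size 4), [y²x] (size 4), [x²y²] (size 3).
Class equation: 1 + 4 + 4 + 3 = 12 = |G|. So G has 4 conjugacy classes.

Answer: 4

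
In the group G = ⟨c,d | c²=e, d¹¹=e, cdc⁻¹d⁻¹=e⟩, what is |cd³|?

Compute successive powers until reaching e:
  (cd³)¹ = cd³, (cd³)² = d⁶, (cd³)³ = cd⁹, (cd³)⁴ = d, (cd³)⁵ = cd⁴, (cd³)⁶ = d⁷, (cd³)⁷ = cd¹⁰, (cd³)⁸ = d², (cd³)⁹ = cd⁵, (cd³)¹⁰ = d⁸, (cd³)¹¹ = c, (cd³)¹² = d³, (cd³)¹³ = cd⁶, (cd³)¹⁴ = d⁹, (cd³)¹⁵ = cd, (cd³)¹⁶ = d⁴, (cd³)¹⁷ = cd⁷, (cd³)¹⁸ = d¹⁰, (cd³)¹⁹ = cd², (cd³)²⁰ = d⁵, (cd³)²¹ = cd⁸, (cd³)²² = e.
The smallest positive k with (cd³)ᵏ = e is 22.

Answer: 22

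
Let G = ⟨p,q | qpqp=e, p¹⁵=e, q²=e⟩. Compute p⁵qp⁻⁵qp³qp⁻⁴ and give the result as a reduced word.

Multiply left to right, reducing at each step:
  (p⁵) · q = p⁵q
  (p⁵q) · p⁻⁵ = p¹⁰q
  (p¹⁰q) · q = p¹⁰
  (p¹⁰) · p³ = p¹³
  (p¹³) · q = p¹³q
  (p¹³q) · p⁻⁴ = p²q

Answer: p²q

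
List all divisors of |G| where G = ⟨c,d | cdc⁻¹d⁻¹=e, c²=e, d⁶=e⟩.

|G| = 12 = 2² · 3. By Lagrange's theorem the order of any subgroup divides 12; the divisors of 12 are 1, 2, 3, 4, 6, 12.

Answer: 1, 2, 3, 4, 6, 12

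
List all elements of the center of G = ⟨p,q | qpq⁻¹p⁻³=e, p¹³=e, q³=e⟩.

An element z ∈ Z(G) iff z commutes with every generator.
For example e is central: e·p = p = p·e; e·q = q = q·e.
Whereas p ∉ Z(G) since p·q = pq ≠ p³q = q·p.
Checking each of the 39 elements this way gives Z(G) = {e}, of order 1.

Answer: {e}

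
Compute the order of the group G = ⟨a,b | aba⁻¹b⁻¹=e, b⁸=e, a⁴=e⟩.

Enumerate words in the generators, reducing via the relations: the distinct elements are
  {a, b, e, ab, a², a³, b², b³, b⁴, b⁵, b⁶, b⁷, ab², ab³, ab⁴, ab⁵, ab⁶, ab⁷, a²b, a³b, a²b², a²b³, a²b⁴, a²b⁵, a²b⁶, a²b⁷, a³b², a³b³, a³b⁴, a³b⁵, a³b⁶, a³b⁷}.
No further products give new elements, so |G| = 32.

Answer: 32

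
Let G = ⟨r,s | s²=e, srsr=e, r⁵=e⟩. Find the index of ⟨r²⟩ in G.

First find ord(r²) by computing successive powers:
  (r²)¹ = r², (r²)² = r⁴, (r²)³ = r, (r²)⁴ = r³, (r²)⁵ = e.
So |⟨r²⟩| = ord(r²) = 5. With |G| = 10, by Lagrange [G : ⟨r²⟩] = 10/5 = 2.

Answer: 2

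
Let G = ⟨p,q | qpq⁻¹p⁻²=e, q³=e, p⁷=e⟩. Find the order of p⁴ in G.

Compute successive powers until reaching e:
  (p⁴)¹ = p⁴, (p⁴)² = p, (p⁴)³ = p⁵, (p⁴)⁴ = p², (p⁴)⁵ = p⁶, (p⁴)⁶ = p³, (p⁴)⁷ = e.
The smallest positive k with (p⁴)ᵏ = e is 7.

Answer: 7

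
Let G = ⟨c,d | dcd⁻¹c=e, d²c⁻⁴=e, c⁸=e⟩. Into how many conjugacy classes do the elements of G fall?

The conjugacy classes (representative and size) are:
  [e] (size 1), [c⁷] (size 2), [c²] (size 2), [c⁵] (size 2), [c⁴] (size 1), [c²d⁻¹] (size 4), [c³d] (size 4).
Class equation: 1 + 2 + 2 + 2 + 1 + 4 + 4 = 16 = |G|. So G has 7 conjugacy classes.

Answer: 7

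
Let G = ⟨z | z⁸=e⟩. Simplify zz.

Compute z · z by multiplying left to right and reducing via the relations at each step:
  z · z = z²

Answer: z²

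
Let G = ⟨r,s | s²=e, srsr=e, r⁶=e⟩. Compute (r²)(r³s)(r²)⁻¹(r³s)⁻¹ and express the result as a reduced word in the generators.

[(r²), (r³s)] = (r²)·(r³s)·(r²)⁻¹·(r³s)⁻¹.
  (r²) · (r³s) = r⁵s
  (r⁵s) · (r⁴) = rs
  (rs) · (r³s) = r⁴

Answer: r⁴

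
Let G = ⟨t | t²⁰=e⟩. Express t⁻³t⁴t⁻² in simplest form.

Multiply left to right, reducing at each step:
  (t¹⁷) · t⁴ = t
  t · t⁻² = t¹⁹

Answer: t¹⁹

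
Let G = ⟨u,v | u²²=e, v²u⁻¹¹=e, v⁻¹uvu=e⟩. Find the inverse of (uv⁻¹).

The order of (uv⁻¹) is 4 (smallest k with (uv⁻¹)ᵏ = e), so (uv⁻¹)⁻¹ = (uv⁻¹)³ = uv.
Check: (uv⁻¹) · (uv) → (uv⁻¹) · u = v⁻¹;   (v⁻¹) · v = e, giving e as required.

Answer: uv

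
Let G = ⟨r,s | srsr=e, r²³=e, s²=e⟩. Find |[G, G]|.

G' = [G, G] is generated by all commutators. The generator-pair commutators are: [r, s] = r².
The subgroup they normally generate is {e, r, r², r³, r⁴, r⁵, r⁶, r⁷, r⁸, r⁹, r¹⁰, r¹¹, r¹², r¹³, r¹⁴, r¹⁵, r¹⁶, r¹⁷, r¹⁸, r¹⁹, r²⁰, r²¹, r²²}, of order 23.
Check: |G/G'| = 46/23 = 2 is the order of the abelianisation.

Answer: 23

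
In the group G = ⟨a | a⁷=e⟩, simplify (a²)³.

Compute successive powers of (a²), reducing at each step:
  (a²)²: (a²) · a² = a⁴
  (a²)³: (a⁴) · a² = a⁶

Answer: a⁶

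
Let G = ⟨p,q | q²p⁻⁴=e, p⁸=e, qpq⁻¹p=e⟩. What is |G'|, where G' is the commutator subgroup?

G' = [G, G] is generated by all commutators. The generator-pair commutators are: [p, q] = p².
The subgroup they normally generate is {e, p², p⁴, p⁶}, of order 4.
Check: |G/G'| = 16/4 = 4 is the order of the abelianisation.

Answer: 4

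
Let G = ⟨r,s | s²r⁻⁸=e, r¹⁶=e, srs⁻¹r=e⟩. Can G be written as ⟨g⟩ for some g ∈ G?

Every cyclic group is abelian. But r·s = rs while s·r = r⁷s⁻¹, so r·s ≠ s·r and G is not abelian. Hence G is not cyclic.

Answer: No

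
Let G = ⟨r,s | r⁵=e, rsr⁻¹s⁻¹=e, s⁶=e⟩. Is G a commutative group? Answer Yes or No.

Each pair of generators commutes: r·s = rs = s·r. Since the generators pairwise commute, every element of G commutes with every other, so G is abelian.

Answer: Yes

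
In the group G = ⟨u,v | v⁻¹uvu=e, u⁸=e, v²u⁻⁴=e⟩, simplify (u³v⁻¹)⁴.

Compute successive powers of (u³v⁻¹), reducing at each step:
  (u³v⁻¹)²: (u³v⁻¹) · u³ = v⁻¹;   (v⁻¹) · v⁻¹ = u⁴
  (u³v⁻¹)³: (u⁴) · u³ = u⁷;   (u⁷) · v⁻¹ = u³v
  (u³v⁻¹)⁴: (u³v) · u³ = v;   v · v⁻¹ = e

Answer: e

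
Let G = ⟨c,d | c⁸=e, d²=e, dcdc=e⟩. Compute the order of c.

Compute successive powers until reaching e:
  c¹ = c, c² = c², c³ = c³, c⁴ = c⁴, c⁵ = c⁵, c⁶ = c⁶, c⁷ = c⁷, c⁸ = e.
The smallest positive k with cᵏ = e is 8.

Answer: 8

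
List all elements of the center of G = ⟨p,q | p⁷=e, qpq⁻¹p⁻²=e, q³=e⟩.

An element z ∈ Z(G) iff z commutes with every generator.
For example e is central: e·p = p = p·e; e·q = q = q·e.
Whereas p ∉ Z(G) since p·q = pq ≠ p²q = q·p.
Checking each of the 21 elements this way gives Z(G) = {e}, of order 1.

Answer: {e}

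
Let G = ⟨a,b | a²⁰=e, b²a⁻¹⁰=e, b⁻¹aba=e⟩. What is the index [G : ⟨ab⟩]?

First find ord(ab) by computing successive powers:
  (ab)¹ = ab, (ab)² = a¹⁰, (ab)³ = ab⁻¹, (ab)⁴ = e.
So |⟨ab⟩| = ord(ab) = 4. With |G| = 40, by Lagrange [G : ⟨ab⟩] = 40/4 = 10.

Answer: 10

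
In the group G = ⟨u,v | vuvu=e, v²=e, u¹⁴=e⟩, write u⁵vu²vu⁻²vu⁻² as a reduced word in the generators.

Multiply left to right, reducing at each step:
  (u⁵) · v = u⁵v
  (u⁵v) · u² = u³v
  (u³v) · v = u³
  (u³) · u⁻² = u
  u · v = uv
  (uv) · u⁻² = u³v

Answer: u³v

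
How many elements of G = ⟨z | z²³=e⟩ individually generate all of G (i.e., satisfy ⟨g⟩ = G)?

G is cyclic of order 23. An element generates G iff its order is 23, and a cyclic group of order 23 has exactly φ(23) = 22 such elements.

Answer: 22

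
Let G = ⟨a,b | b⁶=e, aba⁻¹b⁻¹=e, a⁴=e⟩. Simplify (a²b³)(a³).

Compute (a²b³) · (a³) by multiplying left to right and reducing via the relations at each step:
  (a²b³) · a³ = ab³

Answer: ab³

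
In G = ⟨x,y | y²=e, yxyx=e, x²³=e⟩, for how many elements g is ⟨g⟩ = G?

⟨g⟩ = G would require ord(g) = |G| = 46, but the maximum element order in G is 23 < 46. So G is not cyclic and no single element generates it: the count is 0.

Answer: 0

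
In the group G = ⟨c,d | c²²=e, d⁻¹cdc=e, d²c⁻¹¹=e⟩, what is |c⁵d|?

Compute successive powers until reaching e:
  (c⁵d)¹ = c⁵d, (c⁵d)² = c¹¹, (c⁵d)³ = c⁵d⁻¹, (c⁵d)⁴ = e.
The smallest positive k with (c⁵d)ᵏ = e is 4.

Answer: 4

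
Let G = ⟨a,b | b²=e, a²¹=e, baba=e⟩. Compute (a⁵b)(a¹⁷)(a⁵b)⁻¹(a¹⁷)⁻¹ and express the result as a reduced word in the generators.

[(a⁵b), (a¹⁷)] = (a⁵b)·(a¹⁷)·(a⁵b)⁻¹·(a¹⁷)⁻¹.
  (a⁵b) · (a¹⁷) = a⁹b
  (a⁹b) · (a⁵b) = a⁴
  (a⁴) · (a⁴) = a⁸

Answer: a⁸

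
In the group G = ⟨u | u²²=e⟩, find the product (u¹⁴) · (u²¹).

Compute (u¹⁴) · (u²¹) by multiplying left to right and reducing via the relations at each step:
  (u¹⁴) · u²¹ = u¹³

Answer: u¹³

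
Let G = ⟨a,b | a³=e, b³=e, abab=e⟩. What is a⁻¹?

The order of a is 3 (smallest k with aᵏ = e), so a⁻¹ = a² = a².
Check: a · (a²) → a · a² = e, giving e as required.

Answer: a²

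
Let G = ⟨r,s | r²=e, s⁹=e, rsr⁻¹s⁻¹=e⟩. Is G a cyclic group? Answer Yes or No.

|G| = 18. The element rs has order 18 (its powers give 18 distinct elements), so ⟨rs⟩ = G and G is cyclic.

Answer: Yes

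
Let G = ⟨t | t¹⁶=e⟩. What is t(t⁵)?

Compute t · (t⁵) by multiplying left to right and reducing via the relations at each step:
  t · t⁵ = t⁶

Answer: t⁶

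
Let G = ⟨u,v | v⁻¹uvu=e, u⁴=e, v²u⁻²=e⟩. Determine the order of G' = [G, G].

G' = [G, G] is generated by all commutators. The generator-pair commutators are: [u, v] = u².
The subgroup they normally generate is {e, u²}, of order 2.
Check: |G/G'| = 8/2 = 4 is the order of the abelianisation.

Answer: 2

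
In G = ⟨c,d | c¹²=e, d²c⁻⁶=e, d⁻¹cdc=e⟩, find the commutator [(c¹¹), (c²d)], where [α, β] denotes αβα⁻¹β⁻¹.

[(c¹¹), (c²d)] = (c¹¹)·(c²d)·(c¹¹)⁻¹·(c²d)⁻¹.
  (c¹¹) · (c²d) = cd
  (cd) · c = d
  d · (c²d⁻¹) = c¹⁰

Answer: c¹⁰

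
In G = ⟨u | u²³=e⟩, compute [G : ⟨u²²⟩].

First find ord(u²²) by computing successive powers:
  (u²²)¹ = u²², (u²²)² = u²¹, (u²²)³ = u²⁰, (u²²)⁴ = u¹⁹, (u²²)⁵ = u¹⁸, (u²²)⁶ = u¹⁷, (u²²)⁷ = u¹⁶, (u²²)⁸ = u¹⁵, (u²²)⁹ = u¹⁴, (u²²)¹⁰ = u¹³, (u²²)¹¹ = u¹², (u²²)¹² = u¹¹, (u²²)¹³ = u¹⁰, (u²²)¹⁴ = u⁹, (u²²)¹⁵ = u⁸, (u²²)¹⁶ = u⁷, (u²²)¹⁷ = u⁶, (u²²)¹⁸ = u⁵, (u²²)¹⁹ = u⁴, (u²²)²⁰ = u³, (u²²)²¹ = u², (u²²)²² = u, (u²²)²³ = e.
So |⟨u²²⟩| = ord(u²²) = 23. With |G| = 23, by Lagrange [G : ⟨u²²⟩] = 23/23 = 1.

Answer: 1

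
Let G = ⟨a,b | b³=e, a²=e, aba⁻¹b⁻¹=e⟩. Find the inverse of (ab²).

The order of (ab²) is 6 (smallest k with (ab²)ᵏ = e), so (ab²)⁻¹ = (ab²)⁵ = ab.
Check: (ab²) · (ab) → (ab²) · a = b²;   (b²) · b = e, giving e as required.

Answer: ab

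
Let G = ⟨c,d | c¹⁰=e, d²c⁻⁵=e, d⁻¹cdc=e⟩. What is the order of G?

Enumerate words in the generators, reducing via the relations: the distinct elements are
  {c, d, e, cd, c², c³, c⁴, c⁵, c⁶, c⁷, c⁸, c⁹, c²d, c³d, c⁴d, d⁻¹, cd⁻¹, c²d⁻¹, c³d⁻¹, c⁴d⁻¹}.
No further products give new elements, so |G| = 20.

Answer: 20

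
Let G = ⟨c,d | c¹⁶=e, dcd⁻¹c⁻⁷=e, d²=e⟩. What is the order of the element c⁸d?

Compute successive powers until reaching e:
  (c⁸d)¹ = c⁸d, (c⁸d)² = e.
The smallest positive k with (c⁸d)ᵏ = e is 2.

Answer: 2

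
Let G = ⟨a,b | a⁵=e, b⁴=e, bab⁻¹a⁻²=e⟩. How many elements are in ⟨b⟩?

|⟨b⟩| equals the order of b. Compute successive powers until reaching e:
  b¹ = b, b² = b², b³ = b³, b⁴ = e.
The smallest positive k with bᵏ = e is 4, so |⟨b⟩| = 4.

Answer: 4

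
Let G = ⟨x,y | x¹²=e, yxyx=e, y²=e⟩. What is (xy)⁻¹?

The order of (xy) is 2 (smallest k with (xy)ᵏ = e), so (xy)⁻¹ = (xy)¹ = xy.
Check: (xy) · (xy) → (xy) · x = y;   y · y = e, giving e as required.

Answer: xy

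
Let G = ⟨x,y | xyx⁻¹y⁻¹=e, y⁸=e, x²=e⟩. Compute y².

Compute successive powers of y, reducing at each step:
  y²: y · y = y²

Answer: y²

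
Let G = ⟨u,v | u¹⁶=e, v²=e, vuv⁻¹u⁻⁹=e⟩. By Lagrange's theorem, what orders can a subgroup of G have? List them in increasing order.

|G| = 32 = 2⁵. By Lagrange's theorem the order of any subgroup divides 32; the divisors of 32 are 1, 2, 4, 8, 16, 32.

Answer: 1, 2, 4, 8, 16, 32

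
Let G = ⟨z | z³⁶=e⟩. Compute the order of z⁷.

Compute successive powers until reaching e:
  (z⁷)¹ = z⁷, (z⁷)² = z¹⁴, (z⁷)³ = z²¹, (z⁷)⁴ = z²⁸, (z⁷)⁵ = z³⁵, (z⁷)⁶ = z⁶, (z⁷)⁷ = z¹³, (z⁷)⁸ = z²⁰, (z⁷)⁹ = z²⁷, (z⁷)¹⁰ = z³⁴, (z⁷)¹¹ = z⁵, (z⁷)¹² = z¹², (z⁷)¹³ = z¹⁹, (z⁷)¹⁴ = z²⁶, (z⁷)¹⁵ = z³³, (z⁷)¹⁶ = z⁴, (z⁷)¹⁷ = z¹¹, (z⁷)¹⁸ = z¹⁸, (z⁷)¹⁹ = z²⁵, (z⁷)²⁰ = z³², (z⁷)²¹ = z³, (z⁷)²² = z¹⁰, (z⁷)²³ = z¹⁷, (z⁷)²⁴ = z²⁴, (z⁷)²⁵ = z³¹, (z⁷)²⁶ = z², (z⁷)²⁷ = z⁹, (z⁷)²⁸ = z¹⁶, (z⁷)²⁹ = z²³, (z⁷)³⁰ = z³⁰, (z⁷)³¹ = z, (z⁷)³² = z⁸, (z⁷)³³ = z¹⁵, (z⁷)³⁴ = z²², (z⁷)³⁵ = z²⁹, (z⁷)³⁶ = e.
The smallest positive k with (z⁷)ᵏ = e is 36.

Answer: 36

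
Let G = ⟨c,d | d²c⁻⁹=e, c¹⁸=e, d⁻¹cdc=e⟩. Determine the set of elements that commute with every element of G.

An element z ∈ Z(G) iff z commutes with every generator.
For example c⁹ is central: (c⁹)·c = c¹⁰ = c·(c⁹); (c⁹)·d = d⁻¹ = d·(c⁹).
Whereas c ∉ Z(G) since c·d = cd ≠ c⁸d⁻¹ = d·c.
Checking each of the 36 elements this way gives Z(G) = {e, c⁹}, of order 2.

Answer: {e, c⁹}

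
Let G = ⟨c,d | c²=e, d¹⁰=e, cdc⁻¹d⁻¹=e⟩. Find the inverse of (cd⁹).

The order of (cd⁹) is 10 (smallest k with (cd⁹)ᵏ = e), so (cd⁹)⁻¹ = (cd⁹)⁹ = cd.
Check: (cd⁹) · (cd) → (cd⁹) · c = d⁹;   (d⁹) · d = e, giving e as required.

Answer: cd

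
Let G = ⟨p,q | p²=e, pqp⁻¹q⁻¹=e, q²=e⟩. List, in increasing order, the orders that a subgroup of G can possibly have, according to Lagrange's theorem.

|G| = 4 = 2². By Lagrange's theorem the order of any subgroup divides 4; the divisors of 4 are 1, 2, 4.

Answer: 1, 2, 4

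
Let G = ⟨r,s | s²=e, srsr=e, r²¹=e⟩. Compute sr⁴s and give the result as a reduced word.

Multiply left to right, reducing at each step:
  s · r⁴ = r¹⁷s
  (r¹⁷s) · s = r¹⁷

Answer: r¹⁷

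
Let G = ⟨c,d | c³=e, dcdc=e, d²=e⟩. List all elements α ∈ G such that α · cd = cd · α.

⟨cd⟩ ⊆ C_G(cd) since powers of cd commute with cd; so |C_G(cd)| ≥ |⟨cd⟩| = 2.
By orbit–stabilizer, |C_G(cd)| = |G| / |conj. class of cd| = 6 / 3 = 2.
The 2 elements commuting with cd are {e, cd}.

Answer: {e, cd}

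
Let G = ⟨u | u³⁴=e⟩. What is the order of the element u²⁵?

Compute successive powers until reaching e:
  (u²⁵)¹ = u²⁵, (u²⁵)² = u¹⁶, (u²⁵)³ = u⁷, (u²⁵)⁴ = u³², (u²⁵)⁵ = u²³, (u²⁵)⁶ = u¹⁴, (u²⁵)⁷ = u⁵, (u²⁵)⁸ = u³⁰, (u²⁵)⁹ = u²¹, (u²⁵)¹⁰ = u¹², (u²⁵)¹¹ = u³, (u²⁵)¹² = u²⁸, (u²⁵)¹³ = u¹⁹, (u²⁵)¹⁴ = u¹⁰, (u²⁵)¹⁵ = u, (u²⁵)¹⁶ = u²⁶, (u²⁵)¹⁷ = u¹⁷, (u²⁵)¹⁸ = u⁸, (u²⁵)¹⁹ = u³³, (u²⁵)²⁰ = u²⁴, (u²⁵)²¹ = u¹⁵, (u²⁵)²² = u⁶, (u²⁵)²³ = u³¹, (u²⁵)²⁴ = u²², (u²⁵)²⁵ = u¹³, (u²⁵)²⁶ = u⁴, (u²⁵)²⁷ = u²⁹, (u²⁵)²⁸ = u²⁰, (u²⁵)²⁹ = u¹¹, (u²⁵)³⁰ = u², (u²⁵)³¹ = u²⁷, (u²⁵)³² = u¹⁸, (u²⁵)³³ = u⁹, (u²⁵)³⁴ = e.
The smallest positive k with (u²⁵)ᵏ = e is 34.

Answer: 34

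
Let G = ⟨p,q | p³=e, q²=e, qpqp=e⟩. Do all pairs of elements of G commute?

p·q = pq but q·p = p²q, so p·q ≠ q·p and G is not abelian.

Answer: No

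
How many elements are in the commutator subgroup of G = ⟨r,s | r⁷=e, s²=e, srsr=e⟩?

G' = [G, G] is generated by all commutators. The generator-pair commutators are: [r, s] = r².
The subgroup they normally generate is {e, r, r², r³, r⁴, r⁵, r⁶}, of order 7.
Check: |G/G'| = 14/7 = 2 is the order of the abelianisation.

Answer: 7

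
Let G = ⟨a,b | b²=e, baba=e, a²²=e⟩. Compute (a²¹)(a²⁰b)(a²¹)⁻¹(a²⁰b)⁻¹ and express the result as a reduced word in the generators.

[(a²¹), (a²⁰b)] = (a²¹)·(a²⁰b)·(a²¹)⁻¹·(a²⁰b)⁻¹.
  (a²¹) · (a²⁰b) = a¹⁹b
  (a¹⁹b) · a = a¹⁸b
  (a¹⁸b) · (a²⁰b) = a²⁰

Answer: a²⁰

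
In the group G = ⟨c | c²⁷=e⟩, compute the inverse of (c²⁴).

The order of (c²⁴) is 9 (smallest k with (c²⁴)ᵏ = e), so (c²⁴)⁻¹ = (c²⁴)⁸ = c³.
Check: (c²⁴) · (c³) → (c²⁴) · c³ = e, giving e as required.

Answer: c³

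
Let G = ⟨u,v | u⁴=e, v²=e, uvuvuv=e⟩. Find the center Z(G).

An element z ∈ Z(G) iff z commutes with every generator.
For example e is central: e·u = u = u·e; e·v = v = v·e.
Whereas u ∉ Z(G) since u·v = uv ≠ vu = v·u.
Checking each of the 24 elements this way gives Z(G) = {e}, of order 1.

Answer: {e}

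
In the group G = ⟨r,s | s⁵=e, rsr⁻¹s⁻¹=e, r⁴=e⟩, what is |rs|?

Compute successive powers until reaching e:
  (rs)¹ = rs, (rs)² = r²s², (rs)³ = r³s³, (rs)⁴ = s⁴, (rs)⁵ = r, (rs)⁶ = r²s, (rs)⁷ = r³s², (rs)⁸ = s³, (rs)⁹ = rs⁴, (rs)¹⁰ = r², (rs)¹¹ = r³s, (rs)¹² = s², (rs)¹³ = rs³, (rs)¹⁴ = r²s⁴, (rs)¹⁵ = r³, (rs)¹⁶ = s, (rs)¹⁷ = rs², (rs)¹⁸ = r²s³, (rs)¹⁹ = r³s⁴, (rs)²⁰ = e.
The smallest positive k with (rs)ᵏ = e is 20.

Answer: 20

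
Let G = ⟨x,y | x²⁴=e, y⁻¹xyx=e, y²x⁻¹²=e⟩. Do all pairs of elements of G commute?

x·y = xy but y·x = x¹¹y⁻¹, so x·y ≠ y·x and G is not abelian.

Answer: No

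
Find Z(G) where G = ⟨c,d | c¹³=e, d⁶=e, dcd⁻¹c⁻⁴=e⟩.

An element z ∈ Z(G) iff z commutes with every generator.
For example e is central: e·c = c = c·e; e·d = d = d·e.
Whereas c ∉ Z(G) since c·d = cd ≠ c⁴d = d·c.
Checking each of the 78 elements this way gives Z(G) = {e}, of order 1.

Answer: {e}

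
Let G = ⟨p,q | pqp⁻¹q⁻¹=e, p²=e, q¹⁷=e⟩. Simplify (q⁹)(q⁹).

Compute (q⁹) · (q⁹) by multiplying left to right and reducing via the relations at each step:
  (q⁹) · q⁹ = q

Answer: q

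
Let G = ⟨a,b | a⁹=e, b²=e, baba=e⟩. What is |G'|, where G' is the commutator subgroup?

G' = [G, G] is generated by all commutators. The generator-pair commutators are: [a, b] = a².
The subgroup they normally generate is {e, a, a², a³, a⁴, a⁵, a⁶, a⁷, a⁸}, of order 9.
Check: |G/G'| = 18/9 = 2 is the order of the abelianisation.

Answer: 9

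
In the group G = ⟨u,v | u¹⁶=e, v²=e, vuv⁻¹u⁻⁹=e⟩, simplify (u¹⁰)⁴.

Compute successive powers of (u¹⁰), reducing at each step:
  (u¹⁰)²: (u¹⁰) · u¹⁰ = u⁴
  (u¹⁰)³: (u⁴) · u¹⁰ = u¹⁴
  (u¹⁰)⁴: (u¹⁴) · u¹⁰ = u⁸

Answer: u⁸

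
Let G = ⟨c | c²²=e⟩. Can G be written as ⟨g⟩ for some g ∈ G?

|G| = 22. The element c has order 22 (its powers give 22 distinct elements), so ⟨c⟩ = G and G is cyclic.

Answer: Yes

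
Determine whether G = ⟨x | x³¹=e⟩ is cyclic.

|G| = 31. The element x has order 31 (its powers give 31 distinct elements), so ⟨x⟩ = G and G is cyclic.

Answer: Yes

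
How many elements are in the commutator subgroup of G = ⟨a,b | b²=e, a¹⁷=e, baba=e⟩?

G' = [G, G] is generated by all commutators. The generator-pair commutators are: [a, b] = a².
The subgroup they normally generate is {e, a, a², a³, a⁴, a⁵, a⁶, a⁷, a⁸, a⁹, a¹⁰, a¹¹, a¹², a¹³, a¹⁴, a¹⁵, a¹⁶}, of order 17.
Check: |G/G'| = 34/17 = 2 is the order of the abelianisation.

Answer: 17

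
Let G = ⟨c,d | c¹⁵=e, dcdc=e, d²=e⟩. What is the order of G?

Enumerate words in the generators, reducing via the relations: the distinct elements are
  {c, d, e, cd, c², c³, c⁴, c⁵, c⁶, c⁷, c⁸, c⁹, c²d, c³d, c¹², c¹³, c¹¹, c¹⁰, c¹⁴, c⁴d, c⁵d, c⁶d, c⁷d, c⁸d, c⁹d, c¹²d, c¹³d, c¹¹d, c¹⁰d, c¹⁴d}.
No further products give new elements, so |G| = 30.

Answer: 30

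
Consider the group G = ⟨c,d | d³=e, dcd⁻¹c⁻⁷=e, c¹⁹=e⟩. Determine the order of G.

Enumerate words in the generators, reducing via the relations: the distinct elements are
  {c, d, e, cd, c², c³, c⁴, c⁵, c⁶, c⁷, c⁸, c⁹, d², cd², c²d, c³d, c¹², c¹³, c¹¹, c¹⁰, c¹⁴, c¹⁵, c¹⁶, c¹⁷, c¹⁸, c⁴d, c⁵d, c⁶d, c⁷d, c⁸d, c⁹d, c²d², c³d², c¹²d, c¹³d, c¹¹d, c¹⁰d, c¹⁴d, c¹⁵d, c¹⁶d, c¹⁷d, c¹⁸d, c⁴d², c⁵d², c⁶d², c⁷d², c⁸d², c⁹d², c¹²d², c¹³d², c¹¹d², c¹⁰d², c¹⁴d², c¹⁵d², c¹⁶d², c¹⁷d², c¹⁸d²}.
No further products give new elements, so |G| = 57.

Answer: 57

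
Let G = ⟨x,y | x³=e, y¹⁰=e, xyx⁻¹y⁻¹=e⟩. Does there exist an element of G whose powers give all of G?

|G| = 30. The element xy has order 30 (its powers give 30 distinct elements), so ⟨xy⟩ = G and G is cyclic.

Answer: Yes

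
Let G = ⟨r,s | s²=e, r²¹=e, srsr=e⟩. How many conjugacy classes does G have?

The conjugacy classes (representative and size) are:
  [e] (size 1), [r²⁰] (size 2), [r²] (size 2), [r³] (size 2), [r¹⁷] (size 2), [r⁵] (size 2), [r⁶] (size 2), [r⁷] (size 2), [r⁸] (size 2), [r⁹] (size 2), [r¹⁰] (size 2), [s] (size 21).
Class equation: 1 + 2 + 2 + 2 + 2 + 2 + 2 + 2 + 2 + 2 + 2 + 21 = 42 = |G|. So G has 12 conjugacy classes.

Answer: 12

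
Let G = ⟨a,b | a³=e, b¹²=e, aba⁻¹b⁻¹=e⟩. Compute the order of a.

Compute successive powers until reaching e:
  a¹ = a, a² = a², a³ = e.
The smallest positive k with aᵏ = e is 3.

Answer: 3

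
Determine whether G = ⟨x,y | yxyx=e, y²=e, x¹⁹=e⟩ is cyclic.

Every cyclic group is abelian. But x·y = xy while y·x = x¹⁸y, so x·y ≠ y·x and G is not abelian. Hence G is not cyclic.

Answer: No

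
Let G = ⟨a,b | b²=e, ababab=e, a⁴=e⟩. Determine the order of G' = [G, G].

G' = [G, G] is generated by all commutators. The generator-pair commutators are: [a, b] = a²ba.
The subgroup they normally generate is {e, a², ab, ba³, a²ba, a³b, a²ba³, ba, aba², ba²b, a²ba²b, a³ba²}, of order 12.
Check: |G/G'| = 24/12 = 2 is the order of the abelianisation.

Answer: 12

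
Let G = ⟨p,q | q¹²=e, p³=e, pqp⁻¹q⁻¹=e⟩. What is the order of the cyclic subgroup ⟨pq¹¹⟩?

|⟨pq¹¹⟩| equals the order of pq¹¹. Compute successive powers until reaching e:
  (pq¹¹)¹ = pq¹¹, (pq¹¹)² = p²q¹⁰, (pq¹¹)³ = q⁹, (pq¹¹)⁴ = pq⁸, (pq¹¹)⁵ = p²q⁷, (pq¹¹)⁶ = q⁶, (pq¹¹)⁷ = pq⁵, (pq¹¹)⁸ = p²q⁴, (pq¹¹)⁹ = q³, (pq¹¹)¹⁰ = pq², (pq¹¹)¹¹ = p²q, (pq¹¹)¹² = e.
The smallest positive k with (pq¹¹)ᵏ = e is 12, so |⟨pq¹¹⟩| = 12.

Answer: 12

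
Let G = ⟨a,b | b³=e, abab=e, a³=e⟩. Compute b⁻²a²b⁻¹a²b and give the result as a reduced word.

Multiply left to right, reducing at each step:
  b · a² = ba²
  (ba²) · b⁻¹ = b²a
  (b²a) · a² = b²
  (b²) · b = e

Answer: e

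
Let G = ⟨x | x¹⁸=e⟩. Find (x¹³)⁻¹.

The order of (x¹³) is 18 (smallest k with (x¹³)ᵏ = e), so (x¹³)⁻¹ = (x¹³)¹⁷ = x⁵.
Check: (x¹³) · (x⁵) → (x¹³) · x⁵ = e, giving e as required.

Answer: x⁵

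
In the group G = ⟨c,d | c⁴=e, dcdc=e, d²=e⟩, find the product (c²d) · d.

Compute (c²d) · d by multiplying left to right and reducing via the relations at each step:
  (c²d) · d = c²

Answer: c²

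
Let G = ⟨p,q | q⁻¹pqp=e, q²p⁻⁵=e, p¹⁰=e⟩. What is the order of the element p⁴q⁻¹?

Compute successive powers until reaching e:
  (p⁴q⁻¹)¹ = p⁴q⁻¹, (p⁴q⁻¹)² = p⁵, (p⁴q⁻¹)³ = p⁴q, (p⁴q⁻¹)⁴ = e.
The smallest positive k with (p⁴q⁻¹)ᵏ = e is 4.

Answer: 4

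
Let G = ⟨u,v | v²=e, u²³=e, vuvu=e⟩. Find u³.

Compute successive powers of u, reducing at each step:
  u²: u · u = u²
  u³: (u²) · u = u³

Answer: u³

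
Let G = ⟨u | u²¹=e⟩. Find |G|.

G is generated by a single element, so G is cyclic. The relator gives u²¹ = e and no smaller power is forced to be e, so the 21 powers {e, u, u², u³, u⁴, u⁵, u⁶, u⁷, u⁸, u⁹, u²⁰, u¹², u¹³, u¹¹, u¹⁰, u¹⁴, u¹⁵, u¹⁶, u¹⁷, u¹⁸, u¹⁹} are distinct. Hence |G| = 21.

Answer: 21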